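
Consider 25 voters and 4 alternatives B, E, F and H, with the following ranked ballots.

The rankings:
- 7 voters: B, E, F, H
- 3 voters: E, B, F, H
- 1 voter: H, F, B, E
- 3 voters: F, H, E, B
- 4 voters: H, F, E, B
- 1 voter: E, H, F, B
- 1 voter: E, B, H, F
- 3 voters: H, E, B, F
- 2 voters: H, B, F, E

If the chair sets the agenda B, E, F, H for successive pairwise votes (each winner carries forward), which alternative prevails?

H

Round 1: B vs E — 10–15, E advances.
Round 2: E vs F — 15–10, E advances.
Round 3: E vs H — 12–13, H advances.
H survives the agenda.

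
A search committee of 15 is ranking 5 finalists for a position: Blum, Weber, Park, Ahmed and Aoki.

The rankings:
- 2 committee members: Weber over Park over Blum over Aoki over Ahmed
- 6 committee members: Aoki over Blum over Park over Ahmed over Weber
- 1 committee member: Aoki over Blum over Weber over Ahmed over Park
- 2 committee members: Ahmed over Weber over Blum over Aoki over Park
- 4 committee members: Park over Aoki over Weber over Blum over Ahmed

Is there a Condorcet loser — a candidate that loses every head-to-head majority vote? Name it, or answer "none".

none

Pairwise majorities:
Blum–Weber: Weber 8–7.
Blum vs Park: Blum is ranked higher on 6+1+2 = 9 ballots, Park on 6. Blum wins 9–6.
Blum vs Ahmed: 13 to 2, Blum.
Blum vs Aoki: 4 to 11, Aoki.
Weber vs Park: Weber is ranked higher on 2+1+2 = 5 ballots, Park on 10. Park wins 10–5.
Weber–Ahmed: Ahmed 8–7.
Weber vs Aoki: 4 to 11, Aoki.
Park vs Ahmed: 2+6+4 = 12 for Park, 3 for Ahmed — Park by 12–3.
Park–Aoki: Aoki 9–6.
Ahmed–Aoki: Aoki 13–2.
No candidate is winless: Blum beats Park; Weber beats Blum; Park beats Weber; Ahmed beats Weber; Aoki beats Blum. There is no Condorcet loser.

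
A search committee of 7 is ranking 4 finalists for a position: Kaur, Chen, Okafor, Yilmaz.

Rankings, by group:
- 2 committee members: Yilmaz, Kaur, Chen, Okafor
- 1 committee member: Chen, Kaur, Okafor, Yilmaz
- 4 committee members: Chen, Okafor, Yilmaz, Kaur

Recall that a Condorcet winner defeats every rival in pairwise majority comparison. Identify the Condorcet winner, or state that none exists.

Head-to-head results (7 committee members):
Kaur vs Chen: 2 for Kaur, 5 for Chen — Chen by 5–2.
Kaur vs Okafor: Kaur is ranked higher on 2+1 = 3 ballots, Okafor on 4. Okafor wins 4–3.
Kaur vs Yilmaz: Yilmaz, 6–1.
Chen vs Okafor: Chen, 7–0.
Chen vs Yilmaz: 1+4 = 5 for Chen, 2 for Yilmaz — Chen by 5–2.
Okafor vs Yilmaz: Okafor is ranked higher on 1+4 = 5 ballots, Yilmaz on 2. Okafor wins 5–2.
Chen defeats every rival head-to-head and is the Condorcet winner.

Chen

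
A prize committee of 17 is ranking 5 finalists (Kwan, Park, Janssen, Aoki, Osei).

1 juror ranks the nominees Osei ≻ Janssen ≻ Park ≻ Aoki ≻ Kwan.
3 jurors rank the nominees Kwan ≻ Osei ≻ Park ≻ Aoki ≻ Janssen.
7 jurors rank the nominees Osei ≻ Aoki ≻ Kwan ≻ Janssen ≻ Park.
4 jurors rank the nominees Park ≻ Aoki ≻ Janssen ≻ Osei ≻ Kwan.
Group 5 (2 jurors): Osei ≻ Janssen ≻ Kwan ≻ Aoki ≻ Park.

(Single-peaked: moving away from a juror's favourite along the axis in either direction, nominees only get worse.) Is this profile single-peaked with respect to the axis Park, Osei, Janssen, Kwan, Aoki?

no

Axis positions: Park=1, Osei=2, Janssen=3, Kwan=4, Aoki=5.
Group 1: ranking walks positions 2-3-1-5-4; Aoki is ranked above Kwan even though Kwan lies between Aoki and the peak Osei on the axis — preferences dip and rise again. Not single-peaked.
Group 2: ranking walks positions 4-2-1-5-3; Osei is ranked above Janssen even though Janssen lies between Osei and the peak Kwan on the axis — preferences dip and rise again. Not single-peaked.
Group 3: ranking walks positions 2-5-4-3-1; Aoki is ranked above Janssen even though Janssen lies between Aoki and the peak Osei on the axis — preferences dip and rise again. Not single-peaked.
Group 4: ranking walks positions 1-5-3-2-4; Aoki is ranked above Osei even though Osei lies between Aoki and the peak Park on the axis — preferences dip and rise again. Not single-peaked.
Group 5 (peak Osei at position 2): ranking walks positions 2-3-4-5-1, expanding outward from the peak — single-peaked.
Group 1 violates single-peakedness, so the profile is not single-peaked on this axis.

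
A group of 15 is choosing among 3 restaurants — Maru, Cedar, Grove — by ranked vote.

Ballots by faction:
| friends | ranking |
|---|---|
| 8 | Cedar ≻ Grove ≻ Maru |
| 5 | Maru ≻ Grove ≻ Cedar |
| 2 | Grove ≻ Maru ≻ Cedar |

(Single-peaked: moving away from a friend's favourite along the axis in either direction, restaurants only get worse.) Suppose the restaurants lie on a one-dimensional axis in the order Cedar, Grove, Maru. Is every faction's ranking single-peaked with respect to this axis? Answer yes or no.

yes

Axis positions: Cedar=1, Grove=2, Maru=3.
Faction 1 (peak Cedar at position 1): ranking walks positions 1-2-3, expanding outward from the peak — single-peaked.
Faction 2 (peak Maru at position 3): ranking walks positions 3-2-1, expanding outward from the peak — single-peaked.
Faction 3 (peak Grove at position 2): ranking walks positions 2-3-1, expanding outward from the peak — single-peaked.
Every ranking is single-peaked on this axis.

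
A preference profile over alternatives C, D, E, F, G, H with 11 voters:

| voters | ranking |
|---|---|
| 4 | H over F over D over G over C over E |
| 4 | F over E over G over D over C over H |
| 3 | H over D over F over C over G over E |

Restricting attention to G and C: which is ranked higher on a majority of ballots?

Ballots ranking G above C: 4 + 4 = 8.
Ballots ranking C above G: 11 − 8 = 3.
G wins the head-to-head 8–3.

G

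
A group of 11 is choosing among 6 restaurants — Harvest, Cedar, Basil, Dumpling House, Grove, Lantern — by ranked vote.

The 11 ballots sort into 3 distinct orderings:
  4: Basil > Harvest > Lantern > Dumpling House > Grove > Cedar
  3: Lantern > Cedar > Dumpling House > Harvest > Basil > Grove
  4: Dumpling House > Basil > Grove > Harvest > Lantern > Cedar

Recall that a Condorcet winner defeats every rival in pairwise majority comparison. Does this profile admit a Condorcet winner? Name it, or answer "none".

none

Head-to-head results (11 friends):
Harvest–Cedar: Harvest 8–3.
Harvest–Basil: Basil 8–3.
Harvest vs Dumpling House: Dumpling House, 7–4.
Harvest–Grove: Harvest 7–4.
Harvest–Lantern: Harvest 8–3.
Cedar vs Basil: Basil wins 8–3.
Cedar vs Dumpling House: Dumpling House, 8–3.
Cedar vs Grove: Grove, 8–3.
Cedar–Lantern: Lantern 11–0.
Basil vs Dumpling House: Dumpling House, 7–4.
Basil vs Grove: Basil, 11–0.
Basil–Lantern: Basil 8–3.
Dumpling House vs Grove: Dumpling House, 11–0.
Dumpling House–Lantern: Lantern 7–4.
Grove vs Lantern: Lantern, 7–4.
No restaurant is unbeaten: Harvest loses to Basil; Cedar loses to Harvest; Basil loses to Dumpling House; Dumpling House loses to Lantern; Grove loses to Harvest; Lantern loses to Harvest. In particular Harvest beats Lantern beats Dumpling House beats Harvest is a majority cycle — no Condorcet winner exists.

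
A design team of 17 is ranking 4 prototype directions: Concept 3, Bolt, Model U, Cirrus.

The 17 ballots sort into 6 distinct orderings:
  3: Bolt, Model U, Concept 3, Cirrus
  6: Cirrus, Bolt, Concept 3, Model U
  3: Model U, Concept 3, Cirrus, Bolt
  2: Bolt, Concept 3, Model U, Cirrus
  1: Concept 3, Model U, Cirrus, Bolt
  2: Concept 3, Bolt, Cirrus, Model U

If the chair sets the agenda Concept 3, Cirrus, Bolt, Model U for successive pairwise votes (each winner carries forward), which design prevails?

Bolt

Round 1: Concept 3 vs Cirrus — 11–6, Concept 3 advances.
Round 2: Concept 3 vs Bolt — 6–11, Bolt advances.
Round 3: Bolt vs Model U — 13–4, Bolt advances.
Bolt survives the agenda.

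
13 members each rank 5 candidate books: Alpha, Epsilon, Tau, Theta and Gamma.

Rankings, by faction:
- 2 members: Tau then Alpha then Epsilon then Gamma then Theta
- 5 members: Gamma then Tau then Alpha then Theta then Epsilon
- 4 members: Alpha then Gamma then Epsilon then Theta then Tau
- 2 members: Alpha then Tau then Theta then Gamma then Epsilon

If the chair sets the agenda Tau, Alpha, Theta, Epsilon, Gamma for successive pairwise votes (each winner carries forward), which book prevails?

Round 1: Tau vs Alpha — 7–6, Tau advances.
Round 2: Tau vs Theta — 9–4, Tau advances.
Round 3: Tau vs Epsilon — 9–4, Tau advances.
Round 4: Tau vs Gamma — 4–9, Gamma advances.
The agenda winner is Gamma.

Gamma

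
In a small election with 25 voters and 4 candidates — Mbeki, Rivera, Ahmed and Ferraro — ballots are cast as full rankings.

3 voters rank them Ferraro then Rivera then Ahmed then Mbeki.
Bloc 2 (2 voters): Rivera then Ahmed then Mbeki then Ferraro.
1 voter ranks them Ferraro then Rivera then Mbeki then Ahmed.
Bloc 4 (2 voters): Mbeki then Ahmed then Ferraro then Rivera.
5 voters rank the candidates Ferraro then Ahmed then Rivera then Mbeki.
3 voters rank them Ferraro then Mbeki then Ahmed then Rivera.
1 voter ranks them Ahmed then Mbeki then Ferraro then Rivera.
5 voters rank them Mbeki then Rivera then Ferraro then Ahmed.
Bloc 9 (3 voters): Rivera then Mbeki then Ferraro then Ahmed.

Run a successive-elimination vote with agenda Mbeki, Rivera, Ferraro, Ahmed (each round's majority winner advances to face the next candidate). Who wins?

Round 1: Mbeki vs Rivera — 11–14, Rivera advances.
Round 2: Rivera vs Ferraro — 10–15, Ferraro advances.
Round 3: Ferraro vs Ahmed — 20–5, Ferraro advances.
Ferraro survives the agenda.

Ferraro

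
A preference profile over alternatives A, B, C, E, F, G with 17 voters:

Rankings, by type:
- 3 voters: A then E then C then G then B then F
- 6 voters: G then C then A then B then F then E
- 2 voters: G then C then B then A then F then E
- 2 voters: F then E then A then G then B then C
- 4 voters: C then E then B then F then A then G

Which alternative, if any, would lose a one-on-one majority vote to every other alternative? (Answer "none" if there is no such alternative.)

Pairwise majorities:
A vs B: A, 11–6.
A vs C: A preferred on 3+2 = 5 ballots; C wins 12–5.
A vs E: 3+6+2 = 11 for A, 6 for E — A by 11–6.
A vs F: 3+6+2 = 11 for A, 6 for F — A by 11–6.
A vs G: A is ranked higher on 3+2+4 = 9 ballots, G on 8. A wins 9–8.
B vs C: 2 to 15, C.
B vs E: E wins 9–8.
B vs F: B wins 15–2.
B vs G: B preferred on 4 ballots; G wins 13–4.
C vs E: C wins 12–5.
C vs F: C preferred on 3+6+2+4 = 15 ballots; C wins 15–2.
C vs G: G, 10–7.
E vs F: 3+4 = 7 for E, 10 for F — F by 10–7.
E vs G: E is ranked higher on 3+2+4 = 9 ballots, G on 8. E wins 9–8.
F vs G: G wins 11–6.
Every alternative wins at least one matchup (A beats B; B beats F; C beats A; E beats B; F beats E; G beats B), so there is no Condorcet loser.

none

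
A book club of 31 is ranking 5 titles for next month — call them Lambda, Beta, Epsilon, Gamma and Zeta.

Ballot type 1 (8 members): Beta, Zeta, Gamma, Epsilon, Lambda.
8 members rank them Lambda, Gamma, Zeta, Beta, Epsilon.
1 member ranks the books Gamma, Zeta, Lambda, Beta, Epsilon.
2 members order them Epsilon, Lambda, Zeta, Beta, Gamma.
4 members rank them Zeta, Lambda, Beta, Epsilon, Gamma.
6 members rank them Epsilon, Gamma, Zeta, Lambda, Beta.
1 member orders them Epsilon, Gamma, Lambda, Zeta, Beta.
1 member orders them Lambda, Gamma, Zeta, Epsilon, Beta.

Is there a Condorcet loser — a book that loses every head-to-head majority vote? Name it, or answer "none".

Head-to-head results (31 members):
Lambda vs Beta: Lambda, 23–8.
Lambda–Epsilon: Epsilon 17–14.
Lambda vs Gamma: Gamma wins 16–15.
Lambda vs Zeta: Zeta, 19–12.
Beta vs Epsilon: Beta is ranked higher on 8+8+1+4 = 21 ballots, Epsilon on 10. Beta wins 21–10.
Beta vs Gamma: 8+2+4 = 14 for Beta, 17 for Gamma — Gamma by 17–14.
Beta vs Zeta: Zeta, 23–8.
Epsilon vs Gamma: Gamma wins 18–13.
Epsilon–Zeta: Zeta 22–9.
Gamma–Zeta: Gamma 17–14.
Each book has at least one pairwise win (Lambda beats Beta; Beta beats Epsilon; Epsilon beats Lambda; Gamma beats Lambda; Zeta beats Lambda) — no Condorcet loser.

none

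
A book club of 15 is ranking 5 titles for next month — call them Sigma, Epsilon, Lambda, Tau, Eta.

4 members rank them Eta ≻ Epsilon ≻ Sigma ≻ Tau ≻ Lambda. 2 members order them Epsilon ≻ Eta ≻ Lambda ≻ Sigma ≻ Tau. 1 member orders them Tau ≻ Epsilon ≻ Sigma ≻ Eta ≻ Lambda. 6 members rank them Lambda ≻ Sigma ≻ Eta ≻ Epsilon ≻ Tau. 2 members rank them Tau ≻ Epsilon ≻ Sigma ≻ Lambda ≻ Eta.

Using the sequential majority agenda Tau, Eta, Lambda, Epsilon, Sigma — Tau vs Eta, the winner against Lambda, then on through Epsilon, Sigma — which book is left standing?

Epsilon

Round 1: Tau vs Eta — 3–12, Eta advances.
Round 2: Eta vs Lambda — 7–8, Lambda advances.
Round 3: Lambda vs Epsilon — 6–9, Epsilon advances.
Round 4: Epsilon vs Sigma — 9–6, Epsilon advances.
Epsilon survives the agenda.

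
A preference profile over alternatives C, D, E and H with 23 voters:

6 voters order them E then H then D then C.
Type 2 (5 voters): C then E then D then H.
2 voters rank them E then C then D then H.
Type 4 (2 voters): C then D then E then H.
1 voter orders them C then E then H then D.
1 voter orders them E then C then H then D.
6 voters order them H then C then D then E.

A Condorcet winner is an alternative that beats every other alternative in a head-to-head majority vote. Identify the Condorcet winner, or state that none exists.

Pairwise majorities:
C vs D: 17 to 6, C.
C vs E: C, 14–9.
C–H: H 12–11.
D vs E: E wins 15–8.
D vs H: H wins 14–9.
E vs H: E wins 17–6.
Each alternative drops at least one matchup (C loses to H; D loses to C; E loses to C; H loses to E); the cycle C → E → H → C rules out a Condorcet winner.

none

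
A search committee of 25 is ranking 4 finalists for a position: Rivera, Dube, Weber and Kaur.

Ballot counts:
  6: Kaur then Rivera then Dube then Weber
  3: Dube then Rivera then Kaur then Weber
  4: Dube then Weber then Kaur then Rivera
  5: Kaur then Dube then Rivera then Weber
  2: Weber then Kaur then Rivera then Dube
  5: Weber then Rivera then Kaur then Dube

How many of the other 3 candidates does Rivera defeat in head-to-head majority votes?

Rivera against each rival (25 committee members):
Rivera vs Dube: 13 to 12, Rivera.
Rivera vs Weber: Rivera wins 14–11.
Rivera vs Kaur: 3+5 = 8 for Rivera, 17 for Kaur — Kaur by 17–8.
Rivera beats Dube, Weber; loses to Kaur — 2 pairwise wins.

2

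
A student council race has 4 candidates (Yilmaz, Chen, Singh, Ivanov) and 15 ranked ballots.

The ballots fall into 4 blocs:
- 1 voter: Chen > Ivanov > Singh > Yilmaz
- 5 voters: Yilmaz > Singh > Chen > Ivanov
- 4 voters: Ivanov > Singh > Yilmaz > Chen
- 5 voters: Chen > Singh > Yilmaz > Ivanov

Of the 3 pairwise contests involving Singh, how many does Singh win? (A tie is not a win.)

Singh against each rival (15 voters):
Singh vs Yilmaz: Singh wins 10–5.
Singh vs Chen: 9 to 6, Singh.
Singh vs Ivanov: Singh is ranked higher on 5+5 = 10 ballots, Ivanov on 5. Singh wins 10–5.
Singh beats Yilmaz, Chen, Ivanov — 3 pairwise wins.

3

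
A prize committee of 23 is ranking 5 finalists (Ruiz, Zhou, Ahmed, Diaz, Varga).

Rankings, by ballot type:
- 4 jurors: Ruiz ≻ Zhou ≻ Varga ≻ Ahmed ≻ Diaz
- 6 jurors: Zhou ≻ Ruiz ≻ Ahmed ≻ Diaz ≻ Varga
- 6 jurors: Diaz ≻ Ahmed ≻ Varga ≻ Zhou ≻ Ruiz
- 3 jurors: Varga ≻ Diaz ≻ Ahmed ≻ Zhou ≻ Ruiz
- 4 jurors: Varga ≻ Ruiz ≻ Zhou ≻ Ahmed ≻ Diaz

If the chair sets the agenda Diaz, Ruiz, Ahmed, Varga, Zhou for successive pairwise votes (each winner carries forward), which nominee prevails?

Round 1: Diaz vs Ruiz — 9–14, Ruiz advances.
Round 2: Ruiz vs Ahmed — 14–9, Ruiz advances.
Round 3: Ruiz vs Varga — 10–13, Varga advances.
Round 4: Varga vs Zhou — 13–10, Varga advances.
Varga survives the agenda.

Varga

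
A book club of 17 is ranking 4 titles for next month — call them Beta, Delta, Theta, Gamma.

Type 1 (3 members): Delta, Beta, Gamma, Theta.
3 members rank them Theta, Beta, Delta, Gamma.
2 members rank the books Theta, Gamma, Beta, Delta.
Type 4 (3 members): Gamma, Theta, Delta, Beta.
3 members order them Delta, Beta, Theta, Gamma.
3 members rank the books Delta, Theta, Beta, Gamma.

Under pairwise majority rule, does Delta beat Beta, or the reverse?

Delta

Ballots ranking Delta above Beta: 3 + 3 + 3 + 3 = 12.
Ballots ranking Beta above Delta: 17 − 12 = 5.
Delta wins the head-to-head 12–5.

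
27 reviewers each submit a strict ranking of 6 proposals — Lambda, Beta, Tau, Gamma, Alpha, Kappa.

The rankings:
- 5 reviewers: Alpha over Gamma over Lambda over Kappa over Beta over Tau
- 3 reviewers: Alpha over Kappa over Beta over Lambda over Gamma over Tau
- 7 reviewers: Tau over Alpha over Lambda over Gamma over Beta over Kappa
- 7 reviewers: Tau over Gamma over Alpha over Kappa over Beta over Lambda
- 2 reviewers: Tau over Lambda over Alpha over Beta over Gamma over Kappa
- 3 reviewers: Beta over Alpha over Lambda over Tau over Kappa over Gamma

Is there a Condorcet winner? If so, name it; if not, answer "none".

Tau

Head-to-head results (27 reviewers):
Lambda vs Beta: Lambda is ranked higher on 5+7+2 = 14 ballots, Beta on 13. Lambda wins 14–13.
Lambda vs Tau: Lambda preferred on 5+3+3 = 11 ballots; Tau wins 16–11.
Lambda vs Gamma: Lambda preferred on 3+7+2+3 = 15 ballots; Lambda wins 15–12.
Lambda vs Alpha: Alpha wins 25–2.
Lambda vs Kappa: Lambda wins 17–10.
Beta vs Tau: Beta preferred on 5+3+3 = 11 ballots; Tau wins 16–11.
Beta vs Gamma: Gamma wins 19–8.
Beta vs Alpha: 3 for Beta, 24 for Alpha — Alpha by 24–3.
Beta vs Kappa: Beta is ranked higher on 7+2+3 = 12 ballots, Kappa on 15. Kappa wins 15–12.
Tau vs Gamma: Tau preferred on 7+7+2+3 = 19 ballots; Tau wins 19–8.
Tau vs Alpha: Tau preferred on 7+7+2 = 16 ballots; Tau wins 16–11.
Tau–Kappa: Tau 19–8.
Gamma vs Alpha: Alpha wins 20–7.
Gamma vs Kappa: Gamma, 21–6.
Alpha vs Kappa: Alpha wins 27–0.
Only Tau has no losses; Tau is the Condorcet winner.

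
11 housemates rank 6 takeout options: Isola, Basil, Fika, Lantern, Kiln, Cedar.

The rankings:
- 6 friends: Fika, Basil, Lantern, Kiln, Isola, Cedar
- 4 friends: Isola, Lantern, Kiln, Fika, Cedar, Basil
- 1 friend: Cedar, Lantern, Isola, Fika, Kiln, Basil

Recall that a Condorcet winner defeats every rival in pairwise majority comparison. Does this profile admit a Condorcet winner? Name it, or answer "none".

Pairwise majorities:
Isola vs Basil: Basil wins 6–5.
Isola vs Fika: 4+1 = 5 for Isola, 6 for Fika — Fika by 6–5.
Isola vs Lantern: Lantern, 7–4.
Isola–Kiln: Kiln 6–5.
Isola vs Cedar: Isola is ranked higher on 6+4 = 10 ballots, Cedar on 1. Isola wins 10–1.
Basil vs Fika: Fika, 11–0.
Basil vs Lantern: Basil wins 6–5.
Basil vs Kiln: 6 for Basil, 5 for Kiln — Basil by 6–5.
Basil vs Cedar: Basil preferred on 6 ballots; Basil wins 6–5.
Fika vs Lantern: Fika is ranked higher on 6 ballots, Lantern on 5. Fika wins 6–5.
Fika–Kiln: Fika 7–4.
Fika vs Cedar: Fika is ranked higher on 6+4 = 10 ballots, Cedar on 1. Fika wins 10–1.
Lantern vs Kiln: Lantern is ranked higher on 6+4+1 = 11 ballots, Kiln on 0. Lantern wins 11–0.
Lantern vs Cedar: Lantern, 10–1.
Kiln–Cedar: Kiln 10–1.
Only Fika has no losses; Fika is the Condorcet winner.

Fika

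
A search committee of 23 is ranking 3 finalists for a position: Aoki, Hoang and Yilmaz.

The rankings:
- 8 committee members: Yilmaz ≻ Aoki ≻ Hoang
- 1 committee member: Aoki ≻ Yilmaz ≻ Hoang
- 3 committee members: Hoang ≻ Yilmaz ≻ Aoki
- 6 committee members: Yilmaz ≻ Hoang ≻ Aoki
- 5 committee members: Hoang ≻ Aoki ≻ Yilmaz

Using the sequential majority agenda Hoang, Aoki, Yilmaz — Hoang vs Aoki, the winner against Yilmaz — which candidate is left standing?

Round 1: Hoang vs Aoki — 14–9, Hoang advances.
Round 2: Hoang vs Yilmaz — 8–15, Yilmaz advances.
Yilmaz survives the agenda.

Yilmaz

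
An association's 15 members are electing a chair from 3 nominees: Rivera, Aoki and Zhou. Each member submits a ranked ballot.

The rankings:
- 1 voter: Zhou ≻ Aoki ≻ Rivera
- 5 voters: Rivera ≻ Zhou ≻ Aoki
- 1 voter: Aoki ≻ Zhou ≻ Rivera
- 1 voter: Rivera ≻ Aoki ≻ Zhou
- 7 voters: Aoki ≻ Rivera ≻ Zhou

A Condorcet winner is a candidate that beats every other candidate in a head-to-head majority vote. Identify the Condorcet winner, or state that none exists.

Aoki

Head-to-head results (15 voters):
Rivera–Aoki: Aoki 9–6.
Rivera vs Zhou: Rivera, 13–2.
Aoki–Zhou: Aoki 9–6.
Aoki wins every pairwise contest, so Aoki is the Condorcet winner.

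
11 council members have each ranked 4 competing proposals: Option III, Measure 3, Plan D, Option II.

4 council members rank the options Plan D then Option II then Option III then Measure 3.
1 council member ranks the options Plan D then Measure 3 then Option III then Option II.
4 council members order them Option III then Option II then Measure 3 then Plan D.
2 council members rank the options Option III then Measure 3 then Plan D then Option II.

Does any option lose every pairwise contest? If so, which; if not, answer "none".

Pairwise majorities:
Option III vs Measure 3: 4+4+2 = 10 for Option III, 1 for Measure 3 — Option III by 10–1.
Option III vs Plan D: Option III wins 6–5.
Option III vs Option II: 7 to 4, Option III.
Measure 3 vs Plan D: Measure 3, 6–5.
Measure 3 vs Option II: 1+2 = 3 for Measure 3, 8 for Option II — Option II by 8–3.
Plan D vs Option II: Plan D is ranked higher on 4+1+2 = 7 ballots, Option II on 4. Plan D wins 7–4.
Every option wins at least one matchup (Option III beats Measure 3; Measure 3 beats Plan D; Plan D beats Option II; Option II beats Measure 3), so there is no Condorcet loser.

none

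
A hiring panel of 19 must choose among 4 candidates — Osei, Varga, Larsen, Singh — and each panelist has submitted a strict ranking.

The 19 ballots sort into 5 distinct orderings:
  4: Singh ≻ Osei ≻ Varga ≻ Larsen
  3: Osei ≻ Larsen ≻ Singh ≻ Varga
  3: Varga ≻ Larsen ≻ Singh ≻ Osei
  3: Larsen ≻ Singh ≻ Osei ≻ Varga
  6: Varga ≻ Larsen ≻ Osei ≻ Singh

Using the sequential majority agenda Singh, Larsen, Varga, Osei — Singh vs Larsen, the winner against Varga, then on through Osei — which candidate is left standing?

Round 1: Singh vs Larsen — 4–15, Larsen advances.
Round 2: Larsen vs Varga — 6–13, Varga advances.
Round 3: Varga vs Osei — 9–10, Osei advances.
The agenda winner is Osei.

Osei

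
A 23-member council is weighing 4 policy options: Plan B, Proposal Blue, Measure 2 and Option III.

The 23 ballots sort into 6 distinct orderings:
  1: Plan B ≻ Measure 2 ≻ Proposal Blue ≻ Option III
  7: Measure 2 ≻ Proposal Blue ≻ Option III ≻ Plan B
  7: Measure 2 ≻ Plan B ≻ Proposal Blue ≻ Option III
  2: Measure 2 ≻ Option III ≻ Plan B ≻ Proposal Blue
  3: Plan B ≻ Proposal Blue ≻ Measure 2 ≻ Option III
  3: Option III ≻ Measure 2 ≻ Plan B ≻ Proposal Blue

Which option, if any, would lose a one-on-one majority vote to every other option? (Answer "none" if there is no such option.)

none

Head-to-head results (23 council members):
Plan B–Proposal Blue: Plan B 16–7.
Plan B vs Measure 2: Plan B is ranked higher on 1+3 = 4 ballots, Measure 2 on 19. Measure 2 wins 19–4.
Plan B–Option III: Option III 12–11.
Proposal Blue vs Measure 2: Proposal Blue preferred on 3 ballots; Measure 2 wins 20–3.
Proposal Blue vs Option III: Proposal Blue, 18–5.
Measure 2–Option III: Measure 2 20–3.
Each option has at least one pairwise win (Plan B beats Proposal Blue; Proposal Blue beats Option III; Measure 2 beats Plan B; Option III beats Plan B) — no Condorcet loser.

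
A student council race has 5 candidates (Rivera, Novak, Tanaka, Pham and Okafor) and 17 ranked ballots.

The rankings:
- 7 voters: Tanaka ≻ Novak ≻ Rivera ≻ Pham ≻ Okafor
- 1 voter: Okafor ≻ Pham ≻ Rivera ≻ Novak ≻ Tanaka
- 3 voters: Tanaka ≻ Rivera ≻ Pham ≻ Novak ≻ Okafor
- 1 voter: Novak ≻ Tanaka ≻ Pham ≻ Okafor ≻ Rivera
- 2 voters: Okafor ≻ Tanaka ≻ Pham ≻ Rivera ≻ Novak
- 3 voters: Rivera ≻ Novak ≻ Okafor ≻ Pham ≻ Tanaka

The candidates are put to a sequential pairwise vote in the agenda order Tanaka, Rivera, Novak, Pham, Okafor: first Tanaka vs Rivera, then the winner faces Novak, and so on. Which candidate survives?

Tanaka

Round 1: Tanaka vs Rivera — 13–4, Tanaka advances.
Round 2: Tanaka vs Novak — 12–5, Tanaka advances.
Round 3: Tanaka vs Pham — 13–4, Tanaka advances.
Round 4: Tanaka vs Okafor — 11–6, Tanaka advances.
The agenda winner is Tanaka.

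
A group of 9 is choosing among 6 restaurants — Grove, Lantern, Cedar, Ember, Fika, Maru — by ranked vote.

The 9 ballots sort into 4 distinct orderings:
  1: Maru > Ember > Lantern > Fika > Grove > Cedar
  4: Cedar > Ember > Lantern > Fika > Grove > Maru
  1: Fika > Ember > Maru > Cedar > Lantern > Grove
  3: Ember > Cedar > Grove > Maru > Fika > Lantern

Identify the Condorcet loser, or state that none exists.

Pairwise majorities:
Grove vs Lantern: Grove is ranked higher on 3 ballots, Lantern on 6. Lantern wins 6–3.
Grove vs Cedar: Grove is ranked higher on 1 ballot, Cedar on 8. Cedar wins 8–1.
Grove vs Ember: Ember wins 9–0.
Grove vs Fika: 3 to 6, Fika.
Grove–Maru: Grove 7–2.
Lantern–Cedar: Cedar 8–1.
Lantern vs Ember: Lantern preferred on 0 ballots; Ember wins 9–0.
Lantern vs Fika: Lantern, 5–4.
Lantern vs Maru: Maru wins 5–4.
Cedar vs Ember: Ember wins 5–4.
Cedar vs Fika: Cedar wins 7–2.
Cedar–Maru: Cedar 7–2.
Ember vs Fika: Ember wins 8–1.
Ember vs Maru: Ember wins 8–1.
Fika–Maru: Fika 5–4.
No restaurant is winless: Grove beats Maru; Lantern beats Grove; Cedar beats Grove; Ember beats Grove; Fika beats Grove; Maru beats Lantern. There is no Condorcet loser.

none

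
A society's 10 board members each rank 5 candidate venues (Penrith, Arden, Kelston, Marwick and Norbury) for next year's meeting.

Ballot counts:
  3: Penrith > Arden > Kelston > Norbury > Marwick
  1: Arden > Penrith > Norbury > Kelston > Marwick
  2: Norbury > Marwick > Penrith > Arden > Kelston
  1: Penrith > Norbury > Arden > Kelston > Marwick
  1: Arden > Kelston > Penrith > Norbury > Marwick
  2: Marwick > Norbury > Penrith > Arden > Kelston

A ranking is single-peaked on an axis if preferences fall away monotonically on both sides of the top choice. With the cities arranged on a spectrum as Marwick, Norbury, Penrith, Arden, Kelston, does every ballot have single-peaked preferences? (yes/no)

yes

Axis positions: Marwick=1, Norbury=2, Penrith=3, Arden=4, Kelston=5.
Type 1 (peak Penrith at position 3): ranking walks positions 3-4-5-2-1, expanding outward from the peak — single-peaked.
Type 2 (peak Arden at position 4): ranking walks positions 4-3-2-5-1, expanding outward from the peak — single-peaked.
Type 3 (peak Norbury at position 2): ranking walks positions 2-1-3-4-5, expanding outward from the peak — single-peaked.
Type 4 (peak Penrith at position 3): ranking walks positions 3-2-4-5-1, expanding outward from the peak — single-peaked.
Type 5 (peak Arden at position 4): ranking walks positions 4-5-3-2-1, expanding outward from the peak — single-peaked.
Type 6 (peak Marwick at position 1): ranking walks positions 1-2-3-4-5, expanding outward from the peak — single-peaked.
Every ranking is single-peaked on this axis.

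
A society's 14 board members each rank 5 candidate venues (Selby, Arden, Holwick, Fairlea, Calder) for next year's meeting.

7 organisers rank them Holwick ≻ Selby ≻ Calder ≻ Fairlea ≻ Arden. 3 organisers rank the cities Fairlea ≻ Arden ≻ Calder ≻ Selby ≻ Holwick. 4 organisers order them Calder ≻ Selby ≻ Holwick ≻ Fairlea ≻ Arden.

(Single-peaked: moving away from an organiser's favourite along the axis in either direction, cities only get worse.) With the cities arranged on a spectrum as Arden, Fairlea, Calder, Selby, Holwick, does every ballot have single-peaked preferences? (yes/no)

Axis positions: Arden=1, Fairlea=2, Calder=3, Selby=4, Holwick=5.
Ballot type 1 (peak Holwick at position 5): ranking walks positions 5-4-3-2-1, expanding outward from the peak — single-peaked.
Ballot type 2 (peak Fairlea at position 2): ranking walks positions 2-1-3-4-5, expanding outward from the peak — single-peaked.
Ballot type 3 (peak Calder at position 3): ranking walks positions 3-4-5-2-1, expanding outward from the peak — single-peaked.
Every ranking is single-peaked on this axis.

yes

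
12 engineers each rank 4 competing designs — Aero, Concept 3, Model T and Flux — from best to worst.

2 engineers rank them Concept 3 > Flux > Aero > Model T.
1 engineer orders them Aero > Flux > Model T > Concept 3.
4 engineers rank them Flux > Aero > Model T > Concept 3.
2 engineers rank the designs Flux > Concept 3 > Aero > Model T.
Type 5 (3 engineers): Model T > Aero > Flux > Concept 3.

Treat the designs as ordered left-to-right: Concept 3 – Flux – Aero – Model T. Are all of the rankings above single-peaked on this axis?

yes

Axis positions: Concept 3=1, Flux=2, Aero=3, Model T=4.
Type 1 (peak Concept 3 at position 1): ranking walks positions 1-2-3-4, expanding outward from the peak — single-peaked.
Type 2 (peak Aero at position 3): ranking walks positions 3-2-4-1, expanding outward from the peak — single-peaked.
Type 3 (peak Flux at position 2): ranking walks positions 2-3-4-1, expanding outward from the peak — single-peaked.
Type 4 (peak Flux at position 2): ranking walks positions 2-1-3-4, expanding outward from the peak — single-peaked.
Type 5 (peak Model T at position 4): ranking walks positions 4-3-2-1, expanding outward from the peak — single-peaked.
Every ranking is single-peaked on this axis.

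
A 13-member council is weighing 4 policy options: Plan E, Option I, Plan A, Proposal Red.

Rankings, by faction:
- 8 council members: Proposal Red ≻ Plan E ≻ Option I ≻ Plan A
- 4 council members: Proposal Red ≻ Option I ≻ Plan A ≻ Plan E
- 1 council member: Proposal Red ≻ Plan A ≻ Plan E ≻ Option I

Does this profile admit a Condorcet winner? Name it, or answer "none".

Proposal Red

Check each pair by majority over 13 ballots:
Plan E vs Option I: 8+1 = 9 for Plan E, 4 for Option I — Plan E by 9–4.
Plan E vs Plan A: Plan E is ranked higher on 8 ballots, Plan A on 5. Plan E wins 8–5.
Plan E vs Proposal Red: 0 to 13, Proposal Red.
Option I vs Plan A: 12 to 1, Option I.
Option I vs Proposal Red: 0 to 13, Proposal Red.
Plan A vs Proposal Red: Plan A preferred on 0 ballots; Proposal Red wins 13–0.
Proposal Red beats each of Plan E, Option I, Plan A — Proposal Red is the Condorcet winner.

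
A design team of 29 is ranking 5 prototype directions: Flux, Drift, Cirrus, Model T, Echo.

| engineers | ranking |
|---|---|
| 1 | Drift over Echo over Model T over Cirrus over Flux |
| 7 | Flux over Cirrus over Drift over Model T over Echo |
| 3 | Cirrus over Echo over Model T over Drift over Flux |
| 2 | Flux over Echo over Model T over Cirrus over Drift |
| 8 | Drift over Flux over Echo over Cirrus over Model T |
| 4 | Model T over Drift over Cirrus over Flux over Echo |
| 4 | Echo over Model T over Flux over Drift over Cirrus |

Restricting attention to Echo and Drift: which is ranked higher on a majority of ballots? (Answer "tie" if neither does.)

Ballots ranking Echo above Drift: 3 + 2 + 4 = 9.
Ballots ranking Drift above Echo: 29 − 9 = 20.
Drift wins the head-to-head 20–9.

Drift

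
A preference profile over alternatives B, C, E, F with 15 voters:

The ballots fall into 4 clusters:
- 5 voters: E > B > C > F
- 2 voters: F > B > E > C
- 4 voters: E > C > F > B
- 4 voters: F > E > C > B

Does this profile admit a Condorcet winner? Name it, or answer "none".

E

Pairwise majorities:
B vs C: 7 to 8, C.
B vs E: 2 to 13, E.
B vs F: B is ranked higher on 5 ballots, F on 10. F wins 10–5.
C vs E: C is ranked higher on 0 ballots, E on 15. E wins 15–0.
C vs F: 9 to 6, C.
E vs F: 5+4 = 9 for E, 6 for F — E by 9–6.
E beats each of B, C, F — E is the Condorcet winner.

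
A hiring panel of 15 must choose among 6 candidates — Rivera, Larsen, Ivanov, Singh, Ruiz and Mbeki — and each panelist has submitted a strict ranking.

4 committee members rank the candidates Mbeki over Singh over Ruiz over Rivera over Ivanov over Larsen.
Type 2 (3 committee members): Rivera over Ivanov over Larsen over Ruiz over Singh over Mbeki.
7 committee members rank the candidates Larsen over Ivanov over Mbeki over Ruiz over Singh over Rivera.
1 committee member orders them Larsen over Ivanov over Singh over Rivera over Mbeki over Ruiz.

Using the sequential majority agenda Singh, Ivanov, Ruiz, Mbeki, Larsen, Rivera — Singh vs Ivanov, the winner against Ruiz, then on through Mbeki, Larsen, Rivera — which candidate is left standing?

Round 1: Singh vs Ivanov — 4–11, Ivanov advances.
Round 2: Ivanov vs Ruiz — 11–4, Ivanov advances.
Round 3: Ivanov vs Mbeki — 11–4, Ivanov advances.
Round 4: Ivanov vs Larsen — 7–8, Larsen advances.
Round 5: Larsen vs Rivera — 8–7, Larsen advances.
Larsen survives the agenda.

Larsen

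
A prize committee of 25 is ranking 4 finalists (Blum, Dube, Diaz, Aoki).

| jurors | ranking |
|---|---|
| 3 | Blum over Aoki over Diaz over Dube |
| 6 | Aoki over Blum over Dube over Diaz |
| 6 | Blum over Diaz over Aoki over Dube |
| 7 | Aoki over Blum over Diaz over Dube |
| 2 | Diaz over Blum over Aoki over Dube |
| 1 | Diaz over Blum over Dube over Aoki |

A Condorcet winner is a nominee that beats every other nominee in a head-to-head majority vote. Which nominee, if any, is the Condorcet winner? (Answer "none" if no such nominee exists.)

Head-to-head results (25 jurors):
Blum vs Dube: Blum is ranked higher on 3+6+6+7+2+1 = 25 ballots, Dube on 0. Blum wins 25–0.
Blum vs Diaz: 22 to 3, Blum.
Blum vs Aoki: Blum preferred on 3+6+2+1 = 12 ballots; Aoki wins 13–12.
Dube vs Diaz: 6 for Dube, 19 for Diaz — Diaz by 19–6.
Dube vs Aoki: Dube preferred on 1 ballot; Aoki wins 24–1.
Diaz vs Aoki: 6+2+1 = 9 for Diaz, 16 for Aoki — Aoki by 16–9.
Aoki wins every pairwise contest, so Aoki is the Condorcet winner.

Aoki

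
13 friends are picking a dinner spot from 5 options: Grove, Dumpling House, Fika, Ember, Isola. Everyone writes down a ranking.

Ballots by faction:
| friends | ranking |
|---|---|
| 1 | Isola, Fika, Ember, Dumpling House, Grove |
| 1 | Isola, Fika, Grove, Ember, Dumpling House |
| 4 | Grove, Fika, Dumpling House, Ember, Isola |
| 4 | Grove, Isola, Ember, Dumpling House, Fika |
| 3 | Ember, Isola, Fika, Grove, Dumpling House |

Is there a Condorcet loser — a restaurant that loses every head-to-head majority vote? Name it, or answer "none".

Dumpling House

Pairwise majorities:
Grove vs Dumpling House: 1+4+4+3 = 12 for Grove, 1 for Dumpling House — Grove by 12–1.
Grove vs Fika: Grove is ranked higher on 4+4 = 8 ballots, Fika on 5. Grove wins 8–5.
Grove–Ember: Grove 9–4.
Grove–Isola: Grove 8–5.
Dumpling House vs Fika: Fika wins 9–4.
Dumpling House vs Ember: Ember wins 9–4.
Dumpling House vs Isola: Isola wins 9–4.
Fika vs Ember: Ember, 7–6.
Fika vs Isola: Isola, 9–4.
Ember vs Isola: Ember, 7–6.
Dumpling House loses to every other restaurant — it is the Condorcet loser.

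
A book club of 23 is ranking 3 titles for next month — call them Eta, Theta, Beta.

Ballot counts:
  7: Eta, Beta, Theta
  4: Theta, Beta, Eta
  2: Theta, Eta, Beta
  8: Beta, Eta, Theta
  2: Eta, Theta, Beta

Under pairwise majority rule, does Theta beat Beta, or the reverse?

Beta

Ballots ranking Theta above Beta: 4 + 2 + 2 = 8.
Ballots ranking Beta above Theta: 23 − 8 = 15.
Beta wins the head-to-head 15–8.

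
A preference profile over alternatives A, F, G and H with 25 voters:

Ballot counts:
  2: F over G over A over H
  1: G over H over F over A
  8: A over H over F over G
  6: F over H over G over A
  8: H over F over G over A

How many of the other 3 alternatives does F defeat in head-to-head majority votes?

F against each rival (25 voters):
F vs A: 17 to 8, F.
F vs G: F, 24–1.
F–H: H 17–8.
F beats A, G; loses to H — 2 pairwise wins.

2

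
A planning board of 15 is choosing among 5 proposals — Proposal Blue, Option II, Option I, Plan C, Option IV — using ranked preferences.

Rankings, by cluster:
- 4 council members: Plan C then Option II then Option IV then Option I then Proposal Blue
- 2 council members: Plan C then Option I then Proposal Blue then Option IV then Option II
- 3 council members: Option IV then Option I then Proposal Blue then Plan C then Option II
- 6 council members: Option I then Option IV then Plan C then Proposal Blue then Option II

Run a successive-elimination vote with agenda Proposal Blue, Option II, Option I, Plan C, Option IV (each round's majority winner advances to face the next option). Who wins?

Round 1: Proposal Blue vs Option II — 11–4, Proposal Blue advances.
Round 2: Proposal Blue vs Option I — 0–15, Option I advances.
Round 3: Option I vs Plan C — 9–6, Option I advances.
Round 4: Option I vs Option IV — 8–7, Option I advances.
The agenda winner is Option I.

Option I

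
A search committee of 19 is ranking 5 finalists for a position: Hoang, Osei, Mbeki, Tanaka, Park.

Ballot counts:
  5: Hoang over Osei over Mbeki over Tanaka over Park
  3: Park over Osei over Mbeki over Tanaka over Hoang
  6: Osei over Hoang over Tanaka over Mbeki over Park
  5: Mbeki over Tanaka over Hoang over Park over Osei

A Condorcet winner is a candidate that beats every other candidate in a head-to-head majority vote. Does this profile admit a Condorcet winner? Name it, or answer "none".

Check each pair by majority over 19 ballots:
Hoang–Osei: Hoang 10–9.
Hoang vs Mbeki: Hoang, 11–8.
Hoang vs Tanaka: Hoang wins 11–8.
Hoang vs Park: Hoang preferred on 5+6+5 = 16 ballots; Hoang wins 16–3.
Osei vs Mbeki: Osei wins 14–5.
Osei vs Tanaka: Osei preferred on 5+3+6 = 14 ballots; Osei wins 14–5.
Osei vs Park: 11 to 8, Osei.
Mbeki–Tanaka: Mbeki 13–6.
Mbeki vs Park: Mbeki preferred on 5+6+5 = 16 ballots; Mbeki wins 16–3.
Tanaka–Park: Tanaka 16–3.
Only Hoang has no losses; Hoang is the Condorcet winner.

Hoang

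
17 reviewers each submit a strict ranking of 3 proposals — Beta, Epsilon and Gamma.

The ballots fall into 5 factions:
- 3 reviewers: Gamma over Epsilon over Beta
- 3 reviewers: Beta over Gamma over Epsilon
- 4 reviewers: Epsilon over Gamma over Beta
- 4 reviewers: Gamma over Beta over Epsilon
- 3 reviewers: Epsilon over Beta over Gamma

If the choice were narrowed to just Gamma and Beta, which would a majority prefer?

Gamma

Ballots ranking Gamma above Beta: 3 + 4 + 4 = 11.
Ballots ranking Beta above Gamma: 17 − 11 = 6.
Gamma wins the head-to-head 11–6.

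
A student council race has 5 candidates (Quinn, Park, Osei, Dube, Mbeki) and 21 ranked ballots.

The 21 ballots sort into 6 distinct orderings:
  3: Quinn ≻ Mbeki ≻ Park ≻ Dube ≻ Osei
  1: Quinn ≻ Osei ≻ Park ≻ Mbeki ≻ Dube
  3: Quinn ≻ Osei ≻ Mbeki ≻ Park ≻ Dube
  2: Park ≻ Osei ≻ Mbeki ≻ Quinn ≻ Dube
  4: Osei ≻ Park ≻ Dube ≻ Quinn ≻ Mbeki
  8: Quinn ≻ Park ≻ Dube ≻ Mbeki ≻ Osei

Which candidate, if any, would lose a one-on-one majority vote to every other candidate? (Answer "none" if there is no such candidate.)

Head-to-head results (21 voters):
Quinn vs Park: Quinn wins 15–6.
Quinn vs Osei: Quinn is ranked higher on 3+1+3+8 = 15 ballots, Osei on 6. Quinn wins 15–6.
Quinn vs Dube: 3+1+3+2+8 = 17 for Quinn, 4 for Dube — Quinn by 17–4.
Quinn–Mbeki: Quinn 19–2.
Park vs Osei: 13 to 8, Park.
Park–Dube: Park 21–0.
Park vs Mbeki: Park, 15–6.
Osei vs Dube: Osei preferred on 1+3+2+4 = 10 ballots; Dube wins 11–10.
Osei–Mbeki: Mbeki 11–10.
Dube vs Mbeki: Dube is ranked higher on 4+8 = 12 ballots, Mbeki on 9. Dube wins 12–9.
Only Osei has no wins; Osei is the Condorcet loser.

Osei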